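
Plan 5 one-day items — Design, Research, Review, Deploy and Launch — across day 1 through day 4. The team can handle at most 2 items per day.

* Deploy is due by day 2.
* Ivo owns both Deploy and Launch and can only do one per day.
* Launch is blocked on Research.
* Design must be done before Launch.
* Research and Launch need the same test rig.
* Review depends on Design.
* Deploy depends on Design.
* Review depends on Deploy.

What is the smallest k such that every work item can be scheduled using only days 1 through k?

The precedence chain requires at least 3 distinct days.
With at most 2 per day and 5 work items, at least 3 days are needed.
3 works (last occupied day: day 3): for example Review=day 3; Design=day 1; Research=day 1; Deploy=day 2; Launch=day 3.

3 days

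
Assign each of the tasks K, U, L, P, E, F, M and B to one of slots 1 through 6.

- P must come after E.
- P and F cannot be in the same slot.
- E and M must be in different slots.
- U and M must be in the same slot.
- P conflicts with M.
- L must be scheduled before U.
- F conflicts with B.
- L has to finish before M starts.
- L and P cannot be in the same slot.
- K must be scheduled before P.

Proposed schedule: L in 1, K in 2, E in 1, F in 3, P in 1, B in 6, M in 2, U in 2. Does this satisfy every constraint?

P and F cannot be in the same slot — holds.
L has to finish before M starts — holds.
E and M must be in different slots — holds.
F conflicts with B — holds.
L and P cannot be in the same slot — violated.
P conflicts with M — holds.
K must be scheduled before P — violated.
U and M must be in the same slot — holds.
P must come after E — violated.
L must be scheduled before U — holds.

No — it violates: L and P cannot be in the same slot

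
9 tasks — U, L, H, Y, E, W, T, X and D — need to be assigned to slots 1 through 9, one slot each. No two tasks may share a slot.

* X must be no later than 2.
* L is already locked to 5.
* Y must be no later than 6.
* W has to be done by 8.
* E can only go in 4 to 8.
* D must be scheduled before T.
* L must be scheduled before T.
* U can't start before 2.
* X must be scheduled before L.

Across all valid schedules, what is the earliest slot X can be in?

1

X's own window allows nothing later than 2.
X at 1 is achievable: X -> 1; Y -> 2; L -> 5; H -> 9; D -> 7; E -> 4; W -> 6; T -> 8; U -> 3.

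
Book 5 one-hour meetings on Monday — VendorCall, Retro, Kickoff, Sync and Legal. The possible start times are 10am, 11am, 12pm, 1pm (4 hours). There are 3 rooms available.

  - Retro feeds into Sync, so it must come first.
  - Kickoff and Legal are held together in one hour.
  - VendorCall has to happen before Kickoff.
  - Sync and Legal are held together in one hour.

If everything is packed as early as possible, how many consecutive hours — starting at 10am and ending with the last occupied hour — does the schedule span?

2

The precedence chain requires at least 2 distinct hours.
With at most 3 per hour and 5 meetings, at least 2 hours are needed.
2 works (last occupied hour: 11am): for example Retro in 10am, Kickoff in 11am, VendorCall in 10am, Legal in 11am, Sync in 11am.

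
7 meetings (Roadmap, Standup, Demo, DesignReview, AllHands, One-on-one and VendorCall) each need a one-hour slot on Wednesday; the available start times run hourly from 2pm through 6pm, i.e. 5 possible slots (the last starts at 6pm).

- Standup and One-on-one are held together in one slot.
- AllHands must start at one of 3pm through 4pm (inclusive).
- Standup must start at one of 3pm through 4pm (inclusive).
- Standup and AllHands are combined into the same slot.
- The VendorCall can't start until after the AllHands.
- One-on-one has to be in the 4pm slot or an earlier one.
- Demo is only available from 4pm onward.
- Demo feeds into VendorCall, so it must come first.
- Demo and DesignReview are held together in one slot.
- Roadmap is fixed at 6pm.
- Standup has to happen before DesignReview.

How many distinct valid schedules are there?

Enumerating: One-on-one=3pm; Roadmap=6pm; VendorCall=5pm; Demo=4pm; Standup=3pm; AllHands=3pm; DesignReview=4pm | Standup -> 3pm, AllHands -> 3pm, Roadmap -> 6pm, One-on-one -> 3pm, Demo -> 4pm, VendorCall -> 6pm, DesignReview -> 4pm | Standup in 3pm; One-on-one in 3pm; Demo in 5pm; AllHands in 3pm; VendorCall in 6pm; DesignReview in 5pm; Roadmap in 6pm | Roadmap in 6pm; Demo in 5pm; Standup in 4pm; AllHands in 4pm; One-on-one in 4pm; DesignReview in 5pm; VendorCall in 6pm.

4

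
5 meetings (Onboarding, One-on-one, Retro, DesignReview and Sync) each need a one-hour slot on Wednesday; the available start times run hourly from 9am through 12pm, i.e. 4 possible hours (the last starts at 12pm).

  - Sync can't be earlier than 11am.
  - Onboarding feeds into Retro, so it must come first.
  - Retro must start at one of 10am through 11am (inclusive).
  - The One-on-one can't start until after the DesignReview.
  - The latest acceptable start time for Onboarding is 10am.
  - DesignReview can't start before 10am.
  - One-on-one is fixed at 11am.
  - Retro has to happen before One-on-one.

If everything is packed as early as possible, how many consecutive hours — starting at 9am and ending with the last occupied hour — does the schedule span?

3 hours

The precedence chain requires at least 3 distinct hours.
3 works (last occupied hour: 11am): for example DesignReview in 10am, Retro in 10am, Onboarding in 9am, Sync in 11am, One-on-one in 11am.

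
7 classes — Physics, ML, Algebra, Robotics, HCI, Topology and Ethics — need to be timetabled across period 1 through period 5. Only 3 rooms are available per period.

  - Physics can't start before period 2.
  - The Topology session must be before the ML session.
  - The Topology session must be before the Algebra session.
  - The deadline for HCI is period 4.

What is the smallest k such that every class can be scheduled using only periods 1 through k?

3 periods

The precedence chain requires at least 2 distinct periods.
With at most 3 per period and 7 classes, at least 3 periods are needed.
3 works (last occupied period: period 3): for example Ethics -> period 3; Robotics -> period 1; ML -> period 2; Algebra -> period 2; Physics -> period 2; HCI -> period 1; Topology -> period 1.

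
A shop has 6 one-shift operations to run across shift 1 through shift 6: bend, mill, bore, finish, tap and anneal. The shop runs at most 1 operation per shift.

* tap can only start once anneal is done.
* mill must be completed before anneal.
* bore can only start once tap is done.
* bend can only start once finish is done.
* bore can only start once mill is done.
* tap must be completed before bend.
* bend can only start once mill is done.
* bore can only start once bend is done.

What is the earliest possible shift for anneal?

shift 2

Precedence pushes anneal to at least shift 2; downstream work caps anneal at shift 3.
anneal at shift 2 is achievable: bend=shift 5; finish=shift 4; tap=shift 3; anneal=shift 2; bore=shift 6; mill=shift 1.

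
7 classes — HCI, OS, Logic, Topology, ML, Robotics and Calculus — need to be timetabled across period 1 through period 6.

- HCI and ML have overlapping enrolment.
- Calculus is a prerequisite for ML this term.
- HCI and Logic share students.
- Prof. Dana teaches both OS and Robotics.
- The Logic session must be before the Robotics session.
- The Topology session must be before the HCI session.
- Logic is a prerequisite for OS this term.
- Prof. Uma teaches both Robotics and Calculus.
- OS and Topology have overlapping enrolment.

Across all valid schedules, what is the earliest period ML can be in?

period 2

Precedence pushes ML to at least period 2.
ML at period 2 is achievable: OS -> period 2, Calculus -> period 1, Logic -> period 1, ML -> period 2, HCI -> period 3, Robotics -> period 3, Topology -> period 1.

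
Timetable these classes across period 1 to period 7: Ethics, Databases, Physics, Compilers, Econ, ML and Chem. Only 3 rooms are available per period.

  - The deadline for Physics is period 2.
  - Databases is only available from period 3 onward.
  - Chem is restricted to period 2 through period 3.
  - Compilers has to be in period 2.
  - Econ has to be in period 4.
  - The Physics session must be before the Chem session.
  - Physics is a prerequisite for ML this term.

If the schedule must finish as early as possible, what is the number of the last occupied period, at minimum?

The precedence chain requires at least 2 distinct periods.
With at most 3 per period and 7 classes, at least 3 periods are needed.
Econ can't be placed before period 4, so the schedule must run through at least period 4.
4 works (last occupied period: period 4): for example Chem -> period 2, ML -> period 2, Compilers -> period 2, Ethics -> period 1, Physics -> period 1, Databases -> period 3, Econ -> period 4.

4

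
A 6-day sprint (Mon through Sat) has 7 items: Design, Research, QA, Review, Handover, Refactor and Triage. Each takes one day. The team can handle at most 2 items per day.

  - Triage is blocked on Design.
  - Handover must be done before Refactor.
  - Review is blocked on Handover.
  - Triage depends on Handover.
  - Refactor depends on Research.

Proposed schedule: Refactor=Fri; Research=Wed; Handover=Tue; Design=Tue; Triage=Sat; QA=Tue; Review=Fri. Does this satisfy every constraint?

Triage depends on Handover — holds.
Refactor depends on Research — holds.
Review is blocked on Handover — holds.
Handover must be done before Refactor — holds.
Triage is blocked on Design — holds.
The team can handle at most 2 items per day — violated.

No. The team can handle at most 2 items per day is not satisfied.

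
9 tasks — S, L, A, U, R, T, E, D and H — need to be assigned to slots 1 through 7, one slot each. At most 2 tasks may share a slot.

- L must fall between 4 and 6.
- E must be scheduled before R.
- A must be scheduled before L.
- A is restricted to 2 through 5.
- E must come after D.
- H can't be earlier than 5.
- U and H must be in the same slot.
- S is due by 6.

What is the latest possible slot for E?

6

Precedence pushes E to at least 2; downstream work caps E at 6.
E at 6 is achievable: E -> 6, D -> 1, H -> 5, L -> 4, U -> 5, A -> 2, S -> 1, R -> 7, T -> 2.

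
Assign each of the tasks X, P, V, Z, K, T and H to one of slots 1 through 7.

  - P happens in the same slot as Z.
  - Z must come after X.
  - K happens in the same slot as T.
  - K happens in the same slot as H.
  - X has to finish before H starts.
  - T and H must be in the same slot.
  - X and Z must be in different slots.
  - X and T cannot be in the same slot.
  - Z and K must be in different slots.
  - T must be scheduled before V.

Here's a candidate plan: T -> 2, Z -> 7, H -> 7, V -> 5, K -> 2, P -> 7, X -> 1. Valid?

K happens in the same slot as T — holds.
X has to finish before H starts — holds.
X and T cannot be in the same slot — holds.
P happens in the same slot as Z — holds.
K happens in the same slot as H — violated.
Z must come after X — holds.
Z and K must be in different slots — holds.
T must be scheduled before V — holds.
T and H must be in the same slot — violated.
X and Z must be in different slots — holds.

Invalid. K happens in the same slot as H.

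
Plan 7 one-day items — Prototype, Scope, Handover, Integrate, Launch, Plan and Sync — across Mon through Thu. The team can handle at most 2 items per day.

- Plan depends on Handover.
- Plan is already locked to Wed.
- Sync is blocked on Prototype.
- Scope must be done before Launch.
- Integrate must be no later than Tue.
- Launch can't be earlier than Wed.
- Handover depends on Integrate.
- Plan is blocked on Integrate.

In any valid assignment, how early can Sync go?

Tue

Precedence pushes Sync to at least Tue.
Sync at Tue is achievable: Plan -> Wed, Scope -> Wed, Handover -> Tue, Prototype -> Mon, Launch -> Thu, Sync -> Tue, Integrate -> Mon.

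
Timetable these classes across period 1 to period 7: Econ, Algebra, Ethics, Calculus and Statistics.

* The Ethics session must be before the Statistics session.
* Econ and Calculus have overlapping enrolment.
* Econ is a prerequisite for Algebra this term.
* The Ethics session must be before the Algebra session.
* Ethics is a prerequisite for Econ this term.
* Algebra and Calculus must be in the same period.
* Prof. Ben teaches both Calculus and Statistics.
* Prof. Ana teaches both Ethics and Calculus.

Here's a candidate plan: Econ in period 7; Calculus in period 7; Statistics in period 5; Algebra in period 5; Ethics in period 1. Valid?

No — it violates: Econ is a prerequisite for Algebra this term

Econ and Calculus have overlapping enrolment — violated.
Prof. Ana teaches both Ethics and Calculus — holds.
Prof. Ben teaches both Calculus and Statistics — holds.
The Ethics session must be before the Algebra session — holds.
Algebra and Calculus must be in the same period — violated.
The Ethics session must be before the Statistics session — holds.
Econ is a prerequisite for Algebra this term — violated.
Ethics is a prerequisite for Econ this term — holds.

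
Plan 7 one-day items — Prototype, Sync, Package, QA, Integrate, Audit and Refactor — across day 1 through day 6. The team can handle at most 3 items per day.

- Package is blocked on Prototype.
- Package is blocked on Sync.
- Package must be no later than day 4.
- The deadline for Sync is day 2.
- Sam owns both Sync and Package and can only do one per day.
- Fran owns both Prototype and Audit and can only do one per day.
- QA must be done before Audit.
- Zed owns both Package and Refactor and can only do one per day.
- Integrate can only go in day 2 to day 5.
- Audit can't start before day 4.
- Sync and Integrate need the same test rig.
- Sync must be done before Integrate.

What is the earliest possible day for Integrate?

day 2

Integrate is available from day 2; Integrate's own window allows nothing later than day 5.
Integrate at day 2 is achievable: Refactor -> day 3, Audit -> day 4, Sync -> day 1, QA -> day 1, Prototype -> day 1, Package -> day 2, Integrate -> day 2.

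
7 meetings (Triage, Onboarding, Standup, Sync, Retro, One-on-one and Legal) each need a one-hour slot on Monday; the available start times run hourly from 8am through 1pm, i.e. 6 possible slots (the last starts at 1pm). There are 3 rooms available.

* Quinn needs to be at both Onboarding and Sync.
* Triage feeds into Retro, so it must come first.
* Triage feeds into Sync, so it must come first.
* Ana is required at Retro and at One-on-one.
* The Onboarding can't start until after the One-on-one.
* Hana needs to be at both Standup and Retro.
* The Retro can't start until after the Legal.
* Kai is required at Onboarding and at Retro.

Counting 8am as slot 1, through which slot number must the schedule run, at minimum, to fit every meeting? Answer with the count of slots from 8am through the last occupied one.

3

The precedence chain requires at least 2 distinct slots.
With at most 3 per slot and 7 meetings, at least 3 slots are needed.
3 works (last occupied slot: 10am): for example Triage in 8am, Onboarding in 10am, Legal in 8am, One-on-one in 8am, Sync in 9am, Retro in 9am, Standup in 10am.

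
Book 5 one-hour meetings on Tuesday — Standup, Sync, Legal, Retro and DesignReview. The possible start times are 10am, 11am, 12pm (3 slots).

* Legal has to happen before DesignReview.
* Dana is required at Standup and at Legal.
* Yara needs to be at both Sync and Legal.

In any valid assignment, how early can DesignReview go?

Precedence pushes DesignReview to at least 11am.
DesignReview at 11am is achievable: Sync=11am; Retro=10am; Standup=11am; Legal=10am; DesignReview=11am.

11am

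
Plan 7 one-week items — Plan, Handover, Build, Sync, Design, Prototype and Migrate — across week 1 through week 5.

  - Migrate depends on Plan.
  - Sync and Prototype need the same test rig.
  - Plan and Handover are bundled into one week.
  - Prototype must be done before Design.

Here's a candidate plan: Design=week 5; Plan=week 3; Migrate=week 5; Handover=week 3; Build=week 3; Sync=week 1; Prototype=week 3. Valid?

Sync and Prototype need the same test rig — holds.
Prototype must be done before Design — holds.
Plan and Handover are bundled into one week — holds.
Migrate depends on Plan — holds.

Valid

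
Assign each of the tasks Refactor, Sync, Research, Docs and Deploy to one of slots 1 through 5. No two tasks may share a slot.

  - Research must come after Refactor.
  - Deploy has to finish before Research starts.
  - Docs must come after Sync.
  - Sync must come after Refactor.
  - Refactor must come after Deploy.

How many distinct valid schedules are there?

3

Enumerating: Deploy -> 1, Sync -> 3, Docs -> 5, Refactor -> 2, Research -> 4 | Refactor -> 2, Docs -> 4, Sync -> 3, Research -> 5, Deploy -> 1 | Deploy in 1, Sync in 4, Refactor in 2, Docs in 5, Research in 3.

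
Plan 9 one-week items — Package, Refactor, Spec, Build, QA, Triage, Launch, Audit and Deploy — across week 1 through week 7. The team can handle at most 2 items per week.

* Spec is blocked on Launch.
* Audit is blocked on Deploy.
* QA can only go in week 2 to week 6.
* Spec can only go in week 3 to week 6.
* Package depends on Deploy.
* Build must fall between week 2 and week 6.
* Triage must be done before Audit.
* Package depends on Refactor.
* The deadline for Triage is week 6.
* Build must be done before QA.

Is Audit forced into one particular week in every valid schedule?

No

Audit can be week 2 (e.g. QA in week 4; Refactor in week 4; Spec in week 3; Deploy in week 1; Triage in week 1; Audit in week 2; Package in week 5; Launch in week 2; Build in week 3) or week 3 (e.g. Build=week 2; Deploy=week 1; Audit=week 3; Package=week 5; Triage=week 1; Refactor=week 4; Spec=week 3; QA=week 4; Launch=week 2).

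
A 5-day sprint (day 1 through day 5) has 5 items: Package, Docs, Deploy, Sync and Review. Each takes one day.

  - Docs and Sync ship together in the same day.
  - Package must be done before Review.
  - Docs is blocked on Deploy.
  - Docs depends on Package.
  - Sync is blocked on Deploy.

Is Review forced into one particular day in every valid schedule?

No

Review can be day 2 (e.g. Review=day 2; Package=day 1; Deploy=day 1; Docs=day 2; Sync=day 2) or day 3 (e.g. Package in day 1, Sync in day 2, Review in day 3, Docs in day 2, Deploy in day 1).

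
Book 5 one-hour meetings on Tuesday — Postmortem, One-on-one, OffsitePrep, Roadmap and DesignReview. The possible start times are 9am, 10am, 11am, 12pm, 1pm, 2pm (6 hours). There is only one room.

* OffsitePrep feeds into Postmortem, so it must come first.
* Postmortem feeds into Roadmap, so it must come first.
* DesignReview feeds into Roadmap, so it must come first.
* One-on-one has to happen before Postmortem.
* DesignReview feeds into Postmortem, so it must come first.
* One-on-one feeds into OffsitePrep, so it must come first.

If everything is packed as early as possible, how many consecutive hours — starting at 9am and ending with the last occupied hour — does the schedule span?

5

The precedence chain requires at least 4 distinct hours.
With at most 1 per hour and 5 meetings, at least 5 hours are needed.
5 works (last occupied hour: 1pm): for example OffsitePrep -> 10am; Roadmap -> 1pm; DesignReview -> 11am; One-on-one -> 9am; Postmortem -> 12pm.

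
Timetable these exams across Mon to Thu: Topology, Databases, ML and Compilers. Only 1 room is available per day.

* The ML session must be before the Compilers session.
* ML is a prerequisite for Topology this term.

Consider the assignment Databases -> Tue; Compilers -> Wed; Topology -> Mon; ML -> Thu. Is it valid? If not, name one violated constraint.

Only 1 room is available per day — holds.
ML is a prerequisite for Topology this term — violated.
The ML session must be before the Compilers session — violated.

Invalid. ML is a prerequisite for Topology this term.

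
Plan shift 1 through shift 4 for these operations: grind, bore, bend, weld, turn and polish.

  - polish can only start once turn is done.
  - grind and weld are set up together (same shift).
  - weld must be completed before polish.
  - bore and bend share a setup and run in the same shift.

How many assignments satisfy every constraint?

Splitting on grind: it can be shift 1 (24), shift 2 (20), shift 3 (12). Listing each branch's schedules as (bore, bend, weld, turn, polish) by shift number:
grind=shift 1: (1,1,1,1,2) (1,1,1,1,3) (1,1,1,1,4) (1,1,1,2,3) (1,1,1,2,4) (1,1,1,3,4) (2,2,1,1,2) (2,2,1,1,3) (2,2,1,1,4) (2,2,1,2,3) (2,2,1,2,4) (2,2,1,3,4) (3,3,1,1,2) (3,3,1,1,3) (3,3,1,1,4) (3,3,1,2,3) (3,3,1,2,4) (3,3,1,3,4) (4,4,1,1,2) (4,4,1,1,3) (4,4,1,1,4) (4,4,1,2,3) (4,4,1,2,4) (4,4,1,3,4) — 24.
grind=shift 2: (1,1,2,1,3) (1,1,2,1,4) (1,1,2,2,3) (1,1,2,2,4) (1,1,2,3,4) (2,2,2,1,3) (2,2,2,1,4) (2,2,2,2,3) (2,2,2,2,4) (2,2,2,3,4) (3,3,2,1,3) (3,3,2,1,4) (3,3,2,2,3) (3,3,2,2,4) (3,3,2,3,4) (4,4,2,1,3) (4,4,2,1,4) (4,4,2,2,3) (4,4,2,2,4) (4,4,2,3,4) — 20.
grind=shift 3: (1,1,3,1,4) (1,1,3,2,4) (1,1,3,3,4) (2,2,3,1,4) (2,2,3,2,4) (2,2,3,3,4) (3,3,3,1,4) (3,3,3,2,4) (3,3,3,3,4) (4,4,3,1,4) (4,4,3,2,4) (4,4,3,3,4) — 12.
Summing: 24 + 20 + 12 = 56.

56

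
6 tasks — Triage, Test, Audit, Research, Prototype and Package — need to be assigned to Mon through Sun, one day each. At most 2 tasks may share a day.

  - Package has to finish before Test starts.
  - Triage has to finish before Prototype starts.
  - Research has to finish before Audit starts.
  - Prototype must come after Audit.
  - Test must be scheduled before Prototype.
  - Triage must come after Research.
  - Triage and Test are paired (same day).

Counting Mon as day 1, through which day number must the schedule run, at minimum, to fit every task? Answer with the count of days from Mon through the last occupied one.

4

The precedence chain requires at least 3 distinct days.
With at most 2 per day and 6 tasks, at least 3 days are needed.
Could 3 days be enough, i.e. nothing placed later than Wed? No: Prototype must come after Audit (at Mon or later) → {Tue, Wed}; Audit must come before Prototype (at Wed or earlier) → {Mon, Tue}; Audit must come after Research (at Mon or later) → {Tue}; Research must come before Audit (at Tue or earlier) → {Mon}; Triage must come before Prototype (at Wed or earlier) → {Mon, Tue}; Test must come before Prototype (at Wed or earlier) → {Mon, Tue}; Test must come after Package (at Mon or later) → {Tue}; Triage must come after Research (at Mon or later) → {Tue}; that puts Triage, Test and Audit all in Tue — more than 2 per day.
So 3 days is not enough.
4 works (last occupied day: Thu): for example Audit -> Wed; Research -> Mon; Package -> Mon; Triage -> Tue; Test -> Tue; Prototype -> Thu.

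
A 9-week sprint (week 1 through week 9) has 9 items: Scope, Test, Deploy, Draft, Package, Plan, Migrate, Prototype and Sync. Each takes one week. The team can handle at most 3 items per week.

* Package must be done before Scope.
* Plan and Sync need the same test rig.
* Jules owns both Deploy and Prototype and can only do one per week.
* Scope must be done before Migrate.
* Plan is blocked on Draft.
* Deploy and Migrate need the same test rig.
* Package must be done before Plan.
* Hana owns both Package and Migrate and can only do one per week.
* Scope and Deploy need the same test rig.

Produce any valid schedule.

Package in week 1, Prototype in week 2, Sync in week 3, Scope in week 2, Draft in week 1, Deploy in week 4, Plan in week 2, Migrate in week 3, Test in week 1

Checking: Draft(week 1) before Plan(week 2); Package(week 1) before Plan(week 2); Scope(week 2) before Migrate(week 3); Package(week 1) before Scope(week 2); Deploy(week 4) != Migrate(week 3); Scope(week 2) != Deploy(week 4); Package(week 1) != Migrate(week 3); Plan(week 2) != Sync(week 3); Deploy(week 4) != Prototype(week 2); max 3 per week (cap 3).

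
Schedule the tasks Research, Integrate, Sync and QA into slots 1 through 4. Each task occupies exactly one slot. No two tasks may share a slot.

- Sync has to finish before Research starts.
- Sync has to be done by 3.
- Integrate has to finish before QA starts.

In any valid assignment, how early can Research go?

Precedence pushes Research to at least 2.
Research at 2 is achievable: Sync in 1, Integrate in 3, Research in 2, QA in 4.

2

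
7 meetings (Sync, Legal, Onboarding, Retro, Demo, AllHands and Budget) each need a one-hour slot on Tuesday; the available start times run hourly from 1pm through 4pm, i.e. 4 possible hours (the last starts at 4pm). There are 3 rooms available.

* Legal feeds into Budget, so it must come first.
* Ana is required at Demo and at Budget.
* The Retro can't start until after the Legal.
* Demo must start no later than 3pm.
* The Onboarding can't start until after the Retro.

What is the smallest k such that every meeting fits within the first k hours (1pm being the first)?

The precedence chain requires at least 3 distinct hours.
With at most 3 per hour and 7 meetings, at least 3 hours are needed.
3 works (last occupied hour: 3pm): for example Demo=1pm; Sync=1pm; Budget=2pm; Legal=1pm; Onboarding=3pm; AllHands=2pm; Retro=2pm.

3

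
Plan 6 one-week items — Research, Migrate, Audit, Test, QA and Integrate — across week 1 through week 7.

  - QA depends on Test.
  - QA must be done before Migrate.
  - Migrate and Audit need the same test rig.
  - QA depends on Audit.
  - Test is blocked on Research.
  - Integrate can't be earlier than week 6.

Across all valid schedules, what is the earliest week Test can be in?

week 2

Precedence pushes Test to at least week 2; downstream work caps Test at week 5.
Test at week 2 is achievable: Audit -> week 1, Integrate -> week 6, Test -> week 2, QA -> week 3, Migrate -> week 4, Research -> week 1.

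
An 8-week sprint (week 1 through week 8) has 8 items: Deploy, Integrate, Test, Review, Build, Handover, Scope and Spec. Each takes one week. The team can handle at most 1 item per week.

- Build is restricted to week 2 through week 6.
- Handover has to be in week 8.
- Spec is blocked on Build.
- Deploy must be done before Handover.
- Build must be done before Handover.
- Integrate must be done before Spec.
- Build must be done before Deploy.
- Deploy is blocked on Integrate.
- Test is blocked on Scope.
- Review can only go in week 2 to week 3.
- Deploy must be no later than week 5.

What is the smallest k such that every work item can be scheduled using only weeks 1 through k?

The precedence chain requires at least 3 distinct weeks.
With at most 1 per week and 8 work items, at least 8 weeks are needed.
Handover can't be placed before week 8, so the schedule must run through at least week 8.
8 works (last occupied week: week 8): for example Integrate=week 1; Review=week 2; Spec=week 5; Deploy=week 4; Handover=week 8; Test=week 7; Scope=week 6; Build=week 3.

8 weeks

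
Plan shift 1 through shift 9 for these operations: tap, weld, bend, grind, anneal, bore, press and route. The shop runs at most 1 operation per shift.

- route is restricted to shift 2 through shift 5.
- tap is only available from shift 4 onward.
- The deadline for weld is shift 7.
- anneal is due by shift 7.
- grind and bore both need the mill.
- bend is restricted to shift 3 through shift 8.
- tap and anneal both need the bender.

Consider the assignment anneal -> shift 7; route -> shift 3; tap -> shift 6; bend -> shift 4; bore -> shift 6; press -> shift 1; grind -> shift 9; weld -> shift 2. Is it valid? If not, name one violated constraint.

No. The shop runs at most 1 operation per shift is not satisfied.

bend is restricted to shift 3 through shift 8 — holds.
The shop runs at most 1 operation per shift — violated.
The deadline for weld is shift 7 — holds.
anneal is due by shift 7 — holds.
route is restricted to shift 2 through shift 5 — holds.
tap is only available from shift 4 onward — holds.
tap and anneal both need the bender — holds.
grind and bore both need the mill — holds.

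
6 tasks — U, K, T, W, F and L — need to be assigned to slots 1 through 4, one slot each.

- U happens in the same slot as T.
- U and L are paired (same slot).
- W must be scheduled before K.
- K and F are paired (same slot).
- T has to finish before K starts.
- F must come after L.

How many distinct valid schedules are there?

Splitting on U: it can be 1 (6), 2 (5), 3 (3). Listing each branch's schedules as (K, T, W, F, L):
U=1: (2,1,1,2,1) (3,1,1,3,1) (3,1,2,3,1) (4,1,1,4,1) (4,1,2,4,1) (4,1,3,4,1) — 6.
U=2: (3,2,1,3,2) (3,2,2,3,2) (4,2,1,4,2) (4,2,2,4,2) (4,2,3,4,2) — 5.
U=3: (4,3,1,4,3) (4,3,2,4,3) (4,3,3,4,3) — 3.
Summing: 6 + 5 + 3 = 14.

14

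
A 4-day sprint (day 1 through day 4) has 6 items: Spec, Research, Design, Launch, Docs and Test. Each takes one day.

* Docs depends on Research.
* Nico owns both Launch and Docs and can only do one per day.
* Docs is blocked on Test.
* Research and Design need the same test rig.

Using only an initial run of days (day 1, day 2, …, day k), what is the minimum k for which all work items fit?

2

The precedence chain requires at least 2 distinct days.
2 works (last occupied day: day 2): for example Design=day 2, Docs=day 2, Test=day 1, Launch=day 1, Spec=day 1, Research=day 1.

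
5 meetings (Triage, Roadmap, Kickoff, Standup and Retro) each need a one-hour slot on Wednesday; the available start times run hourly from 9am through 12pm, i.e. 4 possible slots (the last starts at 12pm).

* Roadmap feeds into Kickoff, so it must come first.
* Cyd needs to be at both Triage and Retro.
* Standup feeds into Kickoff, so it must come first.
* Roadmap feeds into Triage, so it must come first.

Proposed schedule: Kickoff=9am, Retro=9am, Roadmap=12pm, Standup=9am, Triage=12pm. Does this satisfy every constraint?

Roadmap feeds into Triage, so it must come first — violated.
Cyd needs to be at both Triage and Retro — holds.
Roadmap feeds into Kickoff, so it must come first — violated.
Standup feeds into Kickoff, so it must come first — violated.

Invalid. Roadmap feeds into Kickoff, so it must come first.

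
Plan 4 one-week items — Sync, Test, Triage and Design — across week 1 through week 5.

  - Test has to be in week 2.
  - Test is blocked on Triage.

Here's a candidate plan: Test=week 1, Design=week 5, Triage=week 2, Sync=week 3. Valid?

No — it violates: Test is blocked on Triage

Test is blocked on Triage — violated.
Test has to be in week 2 — violated.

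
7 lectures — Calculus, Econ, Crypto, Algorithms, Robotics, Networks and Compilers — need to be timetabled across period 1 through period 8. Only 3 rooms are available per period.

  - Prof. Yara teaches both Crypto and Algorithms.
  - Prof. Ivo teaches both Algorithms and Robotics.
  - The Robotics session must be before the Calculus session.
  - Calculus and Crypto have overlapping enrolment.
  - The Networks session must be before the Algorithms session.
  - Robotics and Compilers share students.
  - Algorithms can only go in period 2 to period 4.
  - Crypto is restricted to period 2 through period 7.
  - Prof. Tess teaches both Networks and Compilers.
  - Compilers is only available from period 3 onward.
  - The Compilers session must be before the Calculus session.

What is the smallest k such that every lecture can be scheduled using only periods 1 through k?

4 periods

The precedence chain requires at least 2 distinct periods.
With at most 3 per period and 7 lectures, at least 3 periods are needed.
Propagating the time windows through the other constraints, Calculus can't land before period 4, so the schedule must run through at least period 4.
4 works (last occupied period: period 4): for example Crypto=period 3, Compilers=period 3, Algorithms=period 2, Networks=period 1, Robotics=period 1, Econ=period 1, Calculus=period 4.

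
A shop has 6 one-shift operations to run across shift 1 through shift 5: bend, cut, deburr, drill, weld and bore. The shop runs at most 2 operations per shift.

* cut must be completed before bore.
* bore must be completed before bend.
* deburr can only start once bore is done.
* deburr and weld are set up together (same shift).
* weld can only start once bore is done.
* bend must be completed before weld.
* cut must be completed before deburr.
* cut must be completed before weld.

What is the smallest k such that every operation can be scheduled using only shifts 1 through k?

4 shifts

The precedence chain requires at least 4 distinct shifts.
With at most 2 per shift and 6 operations, at least 3 shifts are needed.
4 works (last occupied shift: shift 4): for example drill -> shift 1; bore -> shift 2; cut -> shift 1; deburr -> shift 4; bend -> shift 3; weld -> shift 4.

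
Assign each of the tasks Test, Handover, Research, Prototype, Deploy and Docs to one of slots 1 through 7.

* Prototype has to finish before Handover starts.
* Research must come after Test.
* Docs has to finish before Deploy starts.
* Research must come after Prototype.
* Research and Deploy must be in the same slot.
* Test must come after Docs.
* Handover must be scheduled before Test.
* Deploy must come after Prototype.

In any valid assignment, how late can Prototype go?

4

Downstream work caps Prototype at 4.
Prototype at 4 is achievable: Research in 7, Deploy in 7, Handover in 5, Docs in 1, Prototype in 4, Test in 6.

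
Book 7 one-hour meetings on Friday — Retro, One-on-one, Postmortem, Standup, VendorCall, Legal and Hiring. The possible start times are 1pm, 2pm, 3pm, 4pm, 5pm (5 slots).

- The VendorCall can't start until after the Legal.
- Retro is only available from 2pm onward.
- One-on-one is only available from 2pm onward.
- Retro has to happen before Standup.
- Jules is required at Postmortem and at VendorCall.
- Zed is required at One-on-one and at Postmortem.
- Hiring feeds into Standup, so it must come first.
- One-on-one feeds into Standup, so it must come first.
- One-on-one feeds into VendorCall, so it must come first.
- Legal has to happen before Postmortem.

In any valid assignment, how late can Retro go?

4pm

Retro is available from 2pm; downstream work caps Retro at 4pm.
Retro at 4pm is achievable: Legal=1pm, Hiring=1pm, VendorCall=3pm, Standup=5pm, One-on-one=2pm, Postmortem=4pm, Retro=4pm.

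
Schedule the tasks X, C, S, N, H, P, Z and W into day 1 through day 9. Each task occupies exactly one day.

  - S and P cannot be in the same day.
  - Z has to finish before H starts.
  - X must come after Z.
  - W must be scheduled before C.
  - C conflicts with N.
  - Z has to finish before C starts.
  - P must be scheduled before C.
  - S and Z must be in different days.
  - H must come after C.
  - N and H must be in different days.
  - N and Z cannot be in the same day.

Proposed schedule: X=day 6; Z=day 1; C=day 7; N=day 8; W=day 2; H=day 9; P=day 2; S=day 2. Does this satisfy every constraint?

Invalid. S and P cannot be in the same day.

Z has to finish before H starts — holds.
N and Z cannot be in the same day — holds.
P must be scheduled before C — holds.
W must be scheduled before C — holds.
C conflicts with N — holds.
Z has to finish before C starts — holds.
S and Z must be in different days — holds.
S and P cannot be in the same day — violated.
N and H must be in different days — holds.
X must come after Z — holds.
H must come after C — holds.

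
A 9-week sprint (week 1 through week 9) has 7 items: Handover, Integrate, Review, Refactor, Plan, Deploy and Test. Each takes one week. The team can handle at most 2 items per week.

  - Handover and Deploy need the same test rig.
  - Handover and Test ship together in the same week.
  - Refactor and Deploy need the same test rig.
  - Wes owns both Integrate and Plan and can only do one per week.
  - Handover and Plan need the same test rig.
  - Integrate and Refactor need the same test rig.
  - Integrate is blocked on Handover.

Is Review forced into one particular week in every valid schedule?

No

Review can be week 1 (e.g. Test=week 2, Integrate=week 3, Deploy=week 3, Plan=week 4, Review=week 1, Refactor=week 1, Handover=week 2) or week 2 (e.g. Plan=week 3, Handover=week 1, Test=week 1, Refactor=week 3, Integrate=week 2, Review=week 2, Deploy=week 4).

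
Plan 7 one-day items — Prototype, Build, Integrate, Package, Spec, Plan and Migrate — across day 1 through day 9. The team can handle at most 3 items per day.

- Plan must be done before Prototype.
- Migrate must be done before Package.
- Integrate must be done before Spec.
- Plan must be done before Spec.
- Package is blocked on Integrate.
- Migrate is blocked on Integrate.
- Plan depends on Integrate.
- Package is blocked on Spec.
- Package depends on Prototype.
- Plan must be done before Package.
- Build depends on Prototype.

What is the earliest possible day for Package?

day 4

Precedence pushes Package to at least day 4.
Package at day 4 is achievable: Spec -> day 3; Build -> day 4; Integrate -> day 1; Prototype -> day 3; Package -> day 4; Plan -> day 2; Migrate -> day 2.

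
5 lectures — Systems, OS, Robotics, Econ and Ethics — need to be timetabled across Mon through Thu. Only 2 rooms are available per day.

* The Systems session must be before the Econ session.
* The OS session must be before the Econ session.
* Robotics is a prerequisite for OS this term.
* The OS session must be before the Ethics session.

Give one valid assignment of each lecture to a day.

Robotics=Mon, Ethics=Wed, Econ=Wed, OS=Tue, Systems=Mon

Checking: OS(Tue) before Econ(Wed); Robotics(Mon) before OS(Tue); OS(Tue) before Ethics(Wed); Systems(Mon) before Econ(Wed); max 2 per day (cap 2).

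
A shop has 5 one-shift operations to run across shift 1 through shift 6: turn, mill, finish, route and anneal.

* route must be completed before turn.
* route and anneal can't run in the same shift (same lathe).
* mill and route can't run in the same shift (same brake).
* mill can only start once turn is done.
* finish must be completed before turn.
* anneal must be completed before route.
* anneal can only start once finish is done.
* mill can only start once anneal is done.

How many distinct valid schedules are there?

Splitting on turn: it can be shift 4 (2), shift 5 (4). Listing each branch's schedules as (mill, finish, route, anneal) by shift number:
turn=shift 4: (5,1,3,2) (6,1,3,2) — 2.
turn=shift 5: (6,1,3,2) (6,1,4,2) (6,1,4,3) (6,2,4,3) — 4.
Summing: 2 + 4 = 6.

6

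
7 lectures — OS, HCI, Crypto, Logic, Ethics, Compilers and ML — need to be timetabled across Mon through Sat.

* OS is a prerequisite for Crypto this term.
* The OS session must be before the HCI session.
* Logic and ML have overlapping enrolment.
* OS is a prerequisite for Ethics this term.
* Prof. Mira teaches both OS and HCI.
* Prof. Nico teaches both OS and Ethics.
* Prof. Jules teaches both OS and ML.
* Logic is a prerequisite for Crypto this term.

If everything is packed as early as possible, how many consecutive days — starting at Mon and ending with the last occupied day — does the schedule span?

The precedence chain requires at least 2 distinct days.
2 works (last occupied day: Tue): for example Logic in Mon, Compilers in Mon, OS in Mon, Crypto in Tue, Ethics in Tue, HCI in Tue, ML in Tue.

2 days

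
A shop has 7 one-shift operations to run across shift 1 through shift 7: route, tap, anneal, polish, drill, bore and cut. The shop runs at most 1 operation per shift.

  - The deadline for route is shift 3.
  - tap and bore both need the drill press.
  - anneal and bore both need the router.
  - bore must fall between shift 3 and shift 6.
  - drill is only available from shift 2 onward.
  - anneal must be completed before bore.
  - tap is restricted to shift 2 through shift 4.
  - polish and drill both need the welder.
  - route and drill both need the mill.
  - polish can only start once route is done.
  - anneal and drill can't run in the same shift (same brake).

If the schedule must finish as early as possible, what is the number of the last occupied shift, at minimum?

shift 7

The precedence chain requires at least 2 distinct shifts.
With at most 1 per shift and 7 operations, at least 7 shifts are needed.
bore can't be placed before shift 3, so the schedule must run through at least shift 3.
7 works (last occupied shift: shift 7): for example drill -> shift 5; anneal -> shift 3; polish -> shift 6; tap -> shift 2; bore -> shift 4; cut -> shift 7; route -> shift 1.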